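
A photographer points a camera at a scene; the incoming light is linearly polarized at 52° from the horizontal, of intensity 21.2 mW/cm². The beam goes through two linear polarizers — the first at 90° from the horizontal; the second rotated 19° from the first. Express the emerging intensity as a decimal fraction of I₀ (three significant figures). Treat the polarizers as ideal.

I₁ = 21.2 mW/cm² · cos²(38°) = 13.16 mW/cm².
I₂ = I₁ · cos²(19°) = 13.16 · 0.894 = 11.77 mW/cm².
Transmitted fraction = 0.5551.

I/I₀ ≈ 0.555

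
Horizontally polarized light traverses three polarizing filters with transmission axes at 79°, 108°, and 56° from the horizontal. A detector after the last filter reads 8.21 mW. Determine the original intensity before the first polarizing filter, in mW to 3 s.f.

I₀ ≈ 778 mW

By Malus's law, I₁ = I₀ cos²(79° − 0°) = I₀ cos²(79°) = 0.03641 I₀.
I₂ = I₁ cos²(108° − 79°) = 0.03641 I₀ · cos²(29°) = 0.02785 I₀.
I₃ = I₂ cos²(56° − 108°) = 0.02785 I₀ · cos²(52°) = 0.01056 I₀.
So 8.21 mW = 0.01056 I₀, giving I₀ = 8.21/0.01056 = 777.7 mW.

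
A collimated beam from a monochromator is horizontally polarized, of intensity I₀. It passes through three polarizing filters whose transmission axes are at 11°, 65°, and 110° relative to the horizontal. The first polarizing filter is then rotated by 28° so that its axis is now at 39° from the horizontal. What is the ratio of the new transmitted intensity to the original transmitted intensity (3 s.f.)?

I_new/I_old ≈ 1.47

Before rotation:
I₁ = I₀ cos²(11° − 0°) = I₀ cos²(11°) = 0.9636 I₀.
I₂ = I₁ cos²(65° − 11°) = 0.9636 I₀ · cos²(54°) = 0.3329 I₀.
I₃ = I₂ cos²(110° − 65°) = 0.3329 I₀ · cos²(45°) = 0.1665 I₀.
After rotation:
I₁ = I₀ cos²(39° − 0°) = I₀ cos²(39°) = 0.604 I₀.
I₂ = I₁ cos²(65° − 39°) = 0.604 I₀ · cos²(26°) = 0.4879 I₀.
I₃ = I₂ cos²(110° − 65°) = 0.4879 I₀ · cos²(45°) = 0.2439 I₀.
Ratio = 0.2439 / 0.1665 = 1.466.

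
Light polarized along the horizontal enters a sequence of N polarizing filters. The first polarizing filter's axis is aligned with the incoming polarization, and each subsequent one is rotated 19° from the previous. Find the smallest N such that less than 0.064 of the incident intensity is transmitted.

N = 26

First polarizer is aligned with the polarization: full transmission.
Each further stage multiplies by cos²(19°) = 0.894.
After N polarizers: T = 0.894^(N−1). Require T < 0.064 ⇒ N−1 > ln(0.064)/ln(0.894) = 24.53, so N−1 ≥ 25 and N = 26.
Check: N=26 gives T = 0.06074 < 0.064; N=25 gives T = 0.06795.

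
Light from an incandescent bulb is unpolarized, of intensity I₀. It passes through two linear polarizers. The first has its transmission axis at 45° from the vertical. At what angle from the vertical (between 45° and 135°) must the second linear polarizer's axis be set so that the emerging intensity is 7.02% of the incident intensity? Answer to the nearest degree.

Unpolarized light through the first polarizer → I₁ = ½ I₀, now polarized at 45°.
Need I₂/I₀ = 0.0702, so cos²(θ − 45°) = 0.0702 / 0.5 = 0.1404.
θ − 45° = arccos(√0.1404) = 68.0°, giving θ ≈ 45 + 68.0 = 113.0°.

θ ≈ 113°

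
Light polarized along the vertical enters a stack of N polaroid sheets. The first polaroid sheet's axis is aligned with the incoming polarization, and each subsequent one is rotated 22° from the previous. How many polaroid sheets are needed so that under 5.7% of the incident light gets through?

N = 20

First polarizer is aligned with the polarization: full transmission.
Each further stage multiplies by cos²(22°) = 0.8597.
After N polarizers: T = 0.8597^(N−1). Require T < 0.057 ⇒ N−1 > ln(0.057)/ln(0.8597) = 18.95, so N−1 ≥ 19 and N = 20.
Check: N=20 gives T = 0.05653 < 0.057; N=19 gives T = 0.06576.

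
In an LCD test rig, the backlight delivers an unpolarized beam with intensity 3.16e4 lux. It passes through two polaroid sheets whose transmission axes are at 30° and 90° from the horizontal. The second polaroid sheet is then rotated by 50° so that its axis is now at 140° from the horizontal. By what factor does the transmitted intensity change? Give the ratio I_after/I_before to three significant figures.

I_new/I_old ≈ 0.468

Before rotation:
Unpolarized light through the first polarizer → I₁ = ½ I₀, now polarized at 30°.
I₂ = I₁ cos²(90° − 30°) = 0.5 I₀ · cos²(60°) = 0.125 I₀.
After rotation:
Unpolarized light through the first polarizer → I₁ = ½ I₀, now polarized at 30°.
Angle between axes 1 and 2: 70°. I₂ = 0.5 I₀ · cos²(70°) = 0.05849 I₀.
Ratio = 0.05849 / 0.125 = 0.4679.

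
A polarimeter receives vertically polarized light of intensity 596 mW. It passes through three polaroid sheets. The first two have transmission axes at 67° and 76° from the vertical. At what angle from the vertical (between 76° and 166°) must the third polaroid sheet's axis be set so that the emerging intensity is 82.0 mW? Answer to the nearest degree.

θ ≈ 92°

I₁ = I₀ cos²(67° − 0°) = I₀ cos²(67°) = 0.1527 I₀.
I₂ = I₁ cos²(76° − 67°) = 0.1527 I₀ · cos²(9°) = 0.1489 I₀.
Target fraction: 82.0 / 596 mW = 0.1376 of I₀.
Need I₃/I₀ = 0.1376, so cos²(θ − 76°) = 0.1376 / 0.1489 = 0.9238.
θ − 76° = arccos(√0.9238) = 16.0°, giving θ ≈ 76 + 16.0 = 92.0°.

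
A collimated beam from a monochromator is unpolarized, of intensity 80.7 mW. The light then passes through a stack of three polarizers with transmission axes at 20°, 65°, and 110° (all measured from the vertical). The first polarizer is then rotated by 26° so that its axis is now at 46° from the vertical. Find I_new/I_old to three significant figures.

Before rotation:
Unpolarized light through the first polarizer → I₁ = ½ I₀, now polarized at 20°.
I₂ = I₁ cos²(65° − 20°) = 0.5 I₀ · cos²(45°) = 0.25 I₀.
I₃ = I₂ cos²(110° − 65°) = 0.25 I₀ · cos²(45°) = 0.125 I₀.
After rotation:
Unpolarized light through the first polarizer → I₁ = ½ I₀, now polarized at 46°.
I₂ = I₁ cos²(65° − 46°) = 0.5 I₀ · cos²(19°) = 0.447 I₀.
I₃ = I₂ cos²(110° − 65°) = 0.447 I₀ · cos²(45°) = 0.2235 I₀.
Ratio = 0.2235 / 0.125 = 1.788.

I_new/I_old ≈ 1.79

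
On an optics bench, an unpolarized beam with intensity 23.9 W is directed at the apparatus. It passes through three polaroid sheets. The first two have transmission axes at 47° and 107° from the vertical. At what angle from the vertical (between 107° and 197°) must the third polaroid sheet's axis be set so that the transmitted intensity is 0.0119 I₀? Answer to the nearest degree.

Unpolarized light through the first polarizer → I₁ = ½ I₀, now polarized at 47°.
I₂ = I₁ cos²(107° − 47°) = 0.5 I₀ · cos²(60°) = 0.125 I₀.
Need I₃/I₀ = 0.0119, so cos²(θ − 107°) = 0.0119 / 0.125 = 0.0952.
θ − 107° = arccos(√0.0952) = 72.0°, giving θ ≈ 107 + 72.0 = 179.0°.

θ ≈ 179°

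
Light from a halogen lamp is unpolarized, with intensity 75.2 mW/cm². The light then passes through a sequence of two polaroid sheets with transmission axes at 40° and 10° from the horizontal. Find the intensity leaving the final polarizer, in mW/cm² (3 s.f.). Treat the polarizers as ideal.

Unpolarized light through the first polarizer → I₁ = 75.2 mW/cm²/2 = 37.6 mW/cm², polarized at 40°.
I₂ = I₁ · cos²(30°) = 37.6 · 0.75 = 28.2 mW/cm².

I ≈ 28.2 mW/cm²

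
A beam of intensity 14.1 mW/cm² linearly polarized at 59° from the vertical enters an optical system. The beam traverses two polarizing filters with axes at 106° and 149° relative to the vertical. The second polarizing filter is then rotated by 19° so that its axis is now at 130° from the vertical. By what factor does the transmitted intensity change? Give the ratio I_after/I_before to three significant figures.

I_new/I_old ≈ 1.56

Before rotation:
I₁ = I₀ cos²(106° − 59°) = I₀ cos²(47°) = 0.4651 I₀.
I₂ = I₁ cos²(149° − 106°) = 0.4651 I₀ · cos²(43°) = 0.2488 I₀.
After rotation:
I₁ = I₀ cos²(106° − 59°) = I₀ cos²(47°) = 0.4651 I₀.
I₂ = I₁ cos²(130° − 106°) = 0.4651 I₀ · cos²(24°) = 0.3882 I₀.
Ratio = 0.3882 / 0.2488 = 1.56.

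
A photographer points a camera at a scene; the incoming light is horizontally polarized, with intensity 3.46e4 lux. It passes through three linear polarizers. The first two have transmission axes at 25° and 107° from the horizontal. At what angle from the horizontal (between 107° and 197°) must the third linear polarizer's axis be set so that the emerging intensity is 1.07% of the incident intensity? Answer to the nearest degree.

θ ≈ 142°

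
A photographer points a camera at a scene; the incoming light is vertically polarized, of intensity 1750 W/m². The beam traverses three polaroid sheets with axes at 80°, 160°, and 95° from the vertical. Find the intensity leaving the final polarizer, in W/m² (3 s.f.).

I₁ = 1750 W/m² · cos²(80°) = 52.77 W/m².
I₂ = I₁ · cos²(80°) = 52.77 · 0.03015 = 1.591 W/m².
I₃ = I₂ · cos²(65°) = 1.591 · 0.1786 = 0.2842 W/m².

I ≈ 0.284 W/m²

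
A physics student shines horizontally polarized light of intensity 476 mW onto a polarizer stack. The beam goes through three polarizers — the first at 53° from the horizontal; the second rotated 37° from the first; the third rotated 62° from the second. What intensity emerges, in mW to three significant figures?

I ≈ 24.2 mW

I₁ = 476 mW · cos²(53°) = 172.4 mW.
I₂ = I₁ · cos²(37°) = 172.4 · 0.6378 = 110 mW.
I₃ = I₂ · cos²(62°) = 110 · 0.2204 = 24.24 mW.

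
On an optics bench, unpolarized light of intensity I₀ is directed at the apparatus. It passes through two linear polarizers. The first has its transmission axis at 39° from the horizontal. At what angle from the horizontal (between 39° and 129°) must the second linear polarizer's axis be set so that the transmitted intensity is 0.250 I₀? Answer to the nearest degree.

θ ≈ 84°

Unpolarized light through the first polarizer → I₁ = ½ I₀, now polarized at 39°.
Need I₂/I₀ = 0.25, so cos²(θ − 39°) = 0.25 / 0.5 = 0.5.
θ − 39° = arccos(√0.5) = 45.0°, giving θ ≈ 39 + 45.0 = 84.0°.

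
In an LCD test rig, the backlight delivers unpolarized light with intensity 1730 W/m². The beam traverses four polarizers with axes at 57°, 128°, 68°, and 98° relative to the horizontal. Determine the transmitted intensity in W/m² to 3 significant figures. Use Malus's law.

I ≈ 17.2 W/m²

Unpolarized light through the first polarizer → I₁ = 1730 W/m²/2 = 865 W/m², polarized at 57°.
I₂ = I₁ · cos²(71°) = 865 · 0.106 = 91.69 W/m².
I₃ = I₂ · cos²(60°) = 91.69 · 0.25 = 22.92 W/m².
I₄ = I₃ · cos²(30°) = 22.92 · 0.75 = 17.19 W/m².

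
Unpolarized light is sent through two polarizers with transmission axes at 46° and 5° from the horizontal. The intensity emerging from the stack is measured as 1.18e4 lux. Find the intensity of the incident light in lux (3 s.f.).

Unpolarized light through the first polarizer → I₁ = ½ I₀, now polarized at 46°.
I₂ = I₁ cos²(5° − 46°) = 0.5 I₀ · cos²(41°) = 0.2848 I₀.
So 1.18e4 lux = 0.2848 I₀, giving I₀ = 1.18e4/0.2848 = 4.143e+04 lux.

I₀ ≈ 4.14e4 lux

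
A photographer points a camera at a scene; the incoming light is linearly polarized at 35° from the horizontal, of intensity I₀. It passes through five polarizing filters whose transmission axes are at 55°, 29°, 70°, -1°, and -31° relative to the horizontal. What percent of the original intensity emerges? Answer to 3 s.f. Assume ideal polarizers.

≈ 3.23%

I₁ = I₀ cos²(55° − 35°) = I₀ cos²(20°) = 0.883 I₀.
I₂ = I₁ cos²(29° − 55°) = 0.883 I₀ · cos²(26°) = 0.7133 I₀.
I₃ = I₂ cos²(70° − 29°) = 0.7133 I₀ · cos²(41°) = 0.4063 I₀.
I₄ = I₃ cos²(-1° − 70°) = 0.4063 I₀ · cos²(71°) = 0.04307 I₀.
I₅ = I₄ cos²(-31° + 1°) = 0.04307 I₀ · cos²(30°) = 0.0323 I₀.
That is 3.23% of the incident intensity.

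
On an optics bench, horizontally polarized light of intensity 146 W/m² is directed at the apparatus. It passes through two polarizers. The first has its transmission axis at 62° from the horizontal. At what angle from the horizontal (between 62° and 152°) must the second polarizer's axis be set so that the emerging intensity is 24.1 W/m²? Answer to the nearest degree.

θ ≈ 92°

I₁ = I₀ cos²(62° − 0°) = I₀ cos²(62°) = 0.2204 I₀.
Target fraction: 24.1 / 146 W/m² = 0.1651 of I₀.
Need I₂/I₀ = 0.1651, so cos²(θ − 62°) = 0.1651 / 0.2204 = 0.7489.
θ − 62° = arccos(√0.7489) = 30.1°, giving θ ≈ 62 + 30.1 = 92.1°.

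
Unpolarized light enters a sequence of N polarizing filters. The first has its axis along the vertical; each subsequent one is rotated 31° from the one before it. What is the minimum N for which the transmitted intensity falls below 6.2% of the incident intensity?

First polarizer halves the unpolarized light: factor 1/2.
Each further stage multiplies by cos²(31°) = 0.7347.
After N polarizers: T = 0.5·0.7347^(N−1). Require T < 0.062 ⇒ N−1 > ln(0.062/0.5)/ln(0.7347) = 6.77, so N−1 ≥ 7 and N = 8.
Check: N=8 gives T = 0.05779 < 0.062; N=7 gives T = 0.07866.

N = 8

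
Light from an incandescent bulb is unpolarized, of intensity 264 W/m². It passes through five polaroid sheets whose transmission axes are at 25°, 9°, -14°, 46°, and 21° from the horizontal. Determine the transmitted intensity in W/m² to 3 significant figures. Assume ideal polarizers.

I ≈ 21.2 W/m²

Unpolarized light through the first polarizer → I₁ = 264 W/m²/2 = 132 W/m², polarized at 25°.
I₂ = I₁ · cos²(16°) = 132 · 0.924 = 122 W/m².
I₃ = I₂ · cos²(23°) = 122 · 0.8473 = 103.3 W/m².
I₄ = I₃ · cos²(60°) = 103.3 · 0.25 = 25.84 W/m².
I₅ = I₄ · cos²(25°) = 25.84 · 0.8214 = 21.22 W/m².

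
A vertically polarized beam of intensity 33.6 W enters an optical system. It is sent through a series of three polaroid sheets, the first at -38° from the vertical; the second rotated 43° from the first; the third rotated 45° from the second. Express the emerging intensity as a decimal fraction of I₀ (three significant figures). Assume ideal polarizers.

I/I₀ ≈ 0.166

I₁ = 33.6 W · cos²(38°) = 20.86 W.
I₂ = I₁ · cos²(43°) = 20.86 · 0.5349 = 11.16 W.
I₃ = I₂ · cos²(45°) = 11.16 · 0.5 = 5.58 W.
Transmitted fraction = 0.1661.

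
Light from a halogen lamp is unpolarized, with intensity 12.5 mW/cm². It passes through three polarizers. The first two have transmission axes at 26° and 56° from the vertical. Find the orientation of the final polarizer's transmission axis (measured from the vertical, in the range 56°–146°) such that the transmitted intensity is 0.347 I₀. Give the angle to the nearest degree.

Unpolarized light through the first polarizer → I₁ = ½ I₀, now polarized at 26°.
I₂ = I₁ cos²(56° − 26°) = 0.5 I₀ · cos²(30°) = 0.375 I₀.
Need I₃/I₀ = 0.347, so cos²(θ − 56°) = 0.347 / 0.375 = 0.9253.
θ − 56° = arccos(√0.9253) = 15.9°, giving θ ≈ 56 + 15.9 = 71.9°.

θ ≈ 72°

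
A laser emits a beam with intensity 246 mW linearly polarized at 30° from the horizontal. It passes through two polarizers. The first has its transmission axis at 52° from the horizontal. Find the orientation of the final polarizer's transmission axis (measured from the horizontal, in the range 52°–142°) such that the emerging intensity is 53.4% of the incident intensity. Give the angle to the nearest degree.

I₁ = I₀ cos²(52° − 30°) = I₀ cos²(22°) = 0.8597 I₀.
Need I₂/I₀ = 0.534, so cos²(θ − 52°) = 0.534 / 0.8597 = 0.6212.
θ − 52° = arccos(√0.6212) = 38.0°, giving θ ≈ 52 + 38.0 = 90.0°.

θ ≈ 90°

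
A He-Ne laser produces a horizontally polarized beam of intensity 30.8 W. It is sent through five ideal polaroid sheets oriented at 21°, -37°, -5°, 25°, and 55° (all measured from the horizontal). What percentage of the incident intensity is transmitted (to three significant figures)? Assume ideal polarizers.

≈ 9.90%

By Malus's law, I₁ = 30.8 W · cos²(21°) = 26.84 W.
I₂ = I₁ · cos²(58°) = 26.84 · 0.2808 = 7.538 W.
I₃ = I₂ · cos²(32°) = 7.538 · 0.7192 = 5.421 W.
I₄ = I₃ · cos²(30°) = 5.421 · 0.75 = 4.066 W.
I₅ = I₄ · cos²(30°) = 4.066 · 0.75 = 3.05 W.
That is 9.901% of the incident intensity.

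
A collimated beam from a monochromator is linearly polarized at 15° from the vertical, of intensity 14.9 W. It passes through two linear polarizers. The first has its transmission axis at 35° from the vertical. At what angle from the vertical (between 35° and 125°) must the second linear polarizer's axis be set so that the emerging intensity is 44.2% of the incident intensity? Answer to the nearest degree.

θ ≈ 80°

By Malus's law, I₁ = I₀ cos²(35° − 15°) = I₀ cos²(20°) = 0.883 I₀.
Need I₂/I₀ = 0.442, so cos²(θ − 35°) = 0.442 / 0.883 = 0.5006.
θ − 35° = arccos(√0.5006) = 45.0°, giving θ ≈ 35 + 45.0 = 80.0°.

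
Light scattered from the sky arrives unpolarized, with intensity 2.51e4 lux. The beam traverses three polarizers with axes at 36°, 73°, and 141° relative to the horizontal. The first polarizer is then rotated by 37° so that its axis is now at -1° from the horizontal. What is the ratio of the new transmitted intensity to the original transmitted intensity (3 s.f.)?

I_new/I_old ≈ 0.119

Before rotation:
Unpolarized light through the first polarizer → I₁ = ½ I₀, now polarized at 36°.
I₂ = I₁ cos²(73° − 36°) = 0.5 I₀ · cos²(37°) = 0.3189 I₀.
I₃ = I₂ cos²(141° − 73°) = 0.3189 I₀ · cos²(68°) = 0.04475 I₀.
After rotation:
Unpolarized light through the first polarizer → I₁ = ½ I₀, now polarized at -1°.
I₂ = I₁ cos²(73° + 1°) = 0.5 I₀ · cos²(74°) = 0.03799 I₀.
I₃ = I₂ cos²(141° − 73°) = 0.03799 I₀ · cos²(68°) = 0.005331 I₀.
Ratio = 0.005331 / 0.04475 = 0.1191.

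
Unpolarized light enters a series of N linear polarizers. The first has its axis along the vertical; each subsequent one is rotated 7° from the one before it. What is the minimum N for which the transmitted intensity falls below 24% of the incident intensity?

N = 51

First polarizer halves the unpolarized light: factor 1/2.
Each further stage multiplies by cos²(7°) = 0.9851.
After N polarizers: T = 0.5·0.9851^(N−1). Require T < 0.24 ⇒ N−1 > ln(0.24/0.5)/ln(0.9851) = 49.05, so N−1 ≥ 50 and N = 51.
Check: N=51 gives T = 0.2366 < 0.24; N=50 gives T = 0.2402.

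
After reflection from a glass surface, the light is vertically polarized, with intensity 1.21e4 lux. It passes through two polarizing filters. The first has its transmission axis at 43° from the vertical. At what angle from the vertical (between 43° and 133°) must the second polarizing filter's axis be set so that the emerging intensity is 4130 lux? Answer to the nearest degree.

I₁ = I₀ cos²(43° − 0°) = I₀ cos²(43°) = 0.5349 I₀.
Target fraction: 4130 / 1.21e4 lux = 0.3413 of I₀.
Need I₂/I₀ = 0.3413, so cos²(θ − 43°) = 0.3413 / 0.5349 = 0.6381.
θ − 43° = arccos(√0.6381) = 37.0°, giving θ ≈ 43 + 37.0 = 80.0°.

θ ≈ 80°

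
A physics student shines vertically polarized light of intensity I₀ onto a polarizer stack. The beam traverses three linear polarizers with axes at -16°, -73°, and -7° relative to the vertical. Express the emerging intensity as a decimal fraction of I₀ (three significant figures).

≈ 0.0453 I₀

I₁ = I₀ cos²(-16° − 0°) = I₀ cos²(16°) = 0.924 I₀.
I₂ = I₁ cos²(-73° + 16°) = 0.924 I₀ · cos²(57°) = 0.2741 I₀.
I₃ = I₂ cos²(-7° + 73°) = 0.2741 I₀ · cos²(66°) = 0.04534 I₀.
Transmitted fraction = 0.04534.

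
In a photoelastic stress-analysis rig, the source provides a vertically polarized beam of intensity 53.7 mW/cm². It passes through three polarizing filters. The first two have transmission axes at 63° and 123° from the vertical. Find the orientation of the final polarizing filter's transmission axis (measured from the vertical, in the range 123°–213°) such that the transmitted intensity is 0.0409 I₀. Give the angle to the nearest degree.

By Malus's law, I₁ = I₀ cos²(63° − 0°) = I₀ cos²(63°) = 0.2061 I₀.
I₂ = I₁ cos²(123° − 63°) = 0.2061 I₀ · cos²(60°) = 0.05153 I₀.
Need I₃/I₀ = 0.0409, so cos²(θ − 123°) = 0.0409 / 0.05153 = 0.7938.
θ − 123° = arccos(√0.7938) = 27.0°, giving θ ≈ 123 + 27.0 = 150.0°.

θ ≈ 150°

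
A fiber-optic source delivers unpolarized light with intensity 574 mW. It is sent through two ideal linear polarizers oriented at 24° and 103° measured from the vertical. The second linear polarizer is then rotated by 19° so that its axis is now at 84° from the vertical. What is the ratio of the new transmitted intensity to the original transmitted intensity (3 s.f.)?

Before rotation:
Unpolarized light through the first polarizer → I₁ = ½ I₀, now polarized at 24°.
I₂ = I₁ cos²(103° − 24°) = 0.5 I₀ · cos²(79°) = 0.0182 I₀.
After rotation:
Unpolarized light through the first polarizer → I₁ = ½ I₀, now polarized at 24°.
I₂ = I₁ cos²(84° − 24°) = 0.5 I₀ · cos²(60°) = 0.125 I₀.
Ratio = 0.125 / 0.0182 = 6.867.

I_new/I_old ≈ 6.87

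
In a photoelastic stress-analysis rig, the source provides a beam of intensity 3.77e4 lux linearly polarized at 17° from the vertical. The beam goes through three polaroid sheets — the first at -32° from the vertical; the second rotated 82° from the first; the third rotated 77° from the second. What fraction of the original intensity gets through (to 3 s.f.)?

I/I₀ ≈ 0.000422

I₁ = 3.77e4 lux · cos²(49°) = 1.623e+04 lux.
I₂ = I₁ · cos²(82°) = 1.623e+04 · 0.01937 = 314.3 lux.
I₃ = I₂ · cos²(77°) = 314.3 · 0.0506 = 15.9 lux.
Transmitted fraction = 0.0004219.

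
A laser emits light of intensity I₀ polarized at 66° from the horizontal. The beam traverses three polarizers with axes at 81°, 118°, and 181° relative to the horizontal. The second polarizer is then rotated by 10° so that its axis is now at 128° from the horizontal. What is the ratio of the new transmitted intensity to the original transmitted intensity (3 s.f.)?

I_new/I_old ≈ 1.28

Before rotation:
I₁ = I₀ cos²(81° − 66°) = I₀ cos²(15°) = 0.933 I₀.
I₂ = I₁ cos²(118° − 81°) = 0.933 I₀ · cos²(37°) = 0.5951 I₀.
I₃ = I₂ cos²(181° − 118°) = 0.5951 I₀ · cos²(63°) = 0.1227 I₀.
After rotation:
I₁ = I₀ cos²(81° − 66°) = I₀ cos²(15°) = 0.933 I₀.
I₂ = I₁ cos²(128° − 81°) = 0.933 I₀ · cos²(47°) = 0.434 I₀.
I₃ = I₂ cos²(181° − 128°) = 0.434 I₀ · cos²(53°) = 0.1572 I₀.
Ratio = 0.1572 / 0.1227 = 1.281.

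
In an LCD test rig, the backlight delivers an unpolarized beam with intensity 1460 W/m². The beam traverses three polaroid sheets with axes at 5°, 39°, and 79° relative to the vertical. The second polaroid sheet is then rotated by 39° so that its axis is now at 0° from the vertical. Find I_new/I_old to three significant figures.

I_new/I_old ≈ 0.0896

Before rotation:
Unpolarized light through the first polarizer → I₁ = ½ I₀, now polarized at 5°.
I₂ = I₁ cos²(39° − 5°) = 0.5 I₀ · cos²(34°) = 0.3437 I₀.
I₃ = I₂ cos²(79° − 39°) = 0.3437 I₀ · cos²(40°) = 0.2017 I₀.
After rotation:
Unpolarized light through the first polarizer → I₁ = ½ I₀, now polarized at 5°.
I₂ = I₁ cos²(0° − 5°) = 0.5 I₀ · cos²(5°) = 0.4962 I₀.
I₃ = I₂ cos²(79° − 0°) = 0.4962 I₀ · cos²(79°) = 0.01807 I₀.
Ratio = 0.01807 / 0.2017 = 0.08958.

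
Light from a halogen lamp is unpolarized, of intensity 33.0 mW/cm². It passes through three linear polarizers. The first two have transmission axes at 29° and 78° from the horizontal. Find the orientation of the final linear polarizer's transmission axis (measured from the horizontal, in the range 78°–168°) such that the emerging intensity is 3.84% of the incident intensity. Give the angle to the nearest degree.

θ ≈ 143°

Unpolarized light through the first polarizer → I₁ = ½ I₀, now polarized at 29°.
I₂ = I₁ cos²(78° − 29°) = 0.5 I₀ · cos²(49°) = 0.2152 I₀.
Need I₃/I₀ = 0.0384, so cos²(θ − 78°) = 0.0384 / 0.2152 = 0.1784.
θ − 78° = arccos(√0.1784) = 65.0°, giving θ ≈ 78 + 65.0 = 143.0°.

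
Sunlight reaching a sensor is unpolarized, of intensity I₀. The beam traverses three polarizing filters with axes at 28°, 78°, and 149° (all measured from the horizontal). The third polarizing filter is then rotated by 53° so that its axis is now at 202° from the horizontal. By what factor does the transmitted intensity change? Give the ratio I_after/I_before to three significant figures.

Before rotation:
Unpolarized light through the first polarizer → I₁ = ½ I₀, now polarized at 28°.
I₂ = I₁ cos²(78° − 28°) = 0.5 I₀ · cos²(50°) = 0.2066 I₀.
I₃ = I₂ cos²(149° − 78°) = 0.2066 I₀ · cos²(71°) = 0.0219 I₀.
After rotation:
Unpolarized light through the first polarizer → I₁ = ½ I₀, now polarized at 28°.
I₂ = I₁ cos²(78° − 28°) = 0.5 I₀ · cos²(50°) = 0.2066 I₀.
Angle between axes 2 and 3: 56°. I₃ = 0.2066 I₀ · cos²(56°) = 0.0646 I₀.
Ratio = 0.0646 / 0.0219 = 2.95.

I_new/I_old ≈ 2.95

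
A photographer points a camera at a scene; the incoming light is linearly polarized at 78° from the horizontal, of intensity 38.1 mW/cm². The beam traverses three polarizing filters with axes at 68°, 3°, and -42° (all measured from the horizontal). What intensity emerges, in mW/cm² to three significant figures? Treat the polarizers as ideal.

By Malus's law, I₁ = 38.1 mW/cm² · cos²(10°) = 36.95 mW/cm².
I₂ = I₁ · cos²(65°) = 36.95 · 0.1786 = 6.6 mW/cm².
I₃ = I₂ · cos²(45°) = 6.6 · 0.5 = 3.3 mW/cm².

I ≈ 3.30 mW/cm²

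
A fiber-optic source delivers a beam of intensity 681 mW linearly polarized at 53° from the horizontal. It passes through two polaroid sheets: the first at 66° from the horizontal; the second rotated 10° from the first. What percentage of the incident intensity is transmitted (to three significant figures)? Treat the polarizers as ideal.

≈ 92.1%

I₁ = 681 mW · cos²(13°) = 646.5 mW.
I₂ = I₁ · cos²(10°) = 646.5 · 0.9698 = 627 mW.
That is 92.08% of the incident intensity.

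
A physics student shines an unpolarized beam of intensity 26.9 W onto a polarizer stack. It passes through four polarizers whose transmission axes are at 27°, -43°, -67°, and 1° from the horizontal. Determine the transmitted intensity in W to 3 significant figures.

Unpolarized light through the first polarizer → I₁ = 26.9 W/2 = 13.45 W, polarized at 27°.
I₂ = I₁ · cos²(70°) = 13.45 · 0.117 = 1.573 W.
I₃ = I₂ · cos²(24°) = 1.573 · 0.8346 = 1.313 W.
I₄ = I₃ · cos²(68°) = 1.313 · 0.1403 = 0.1843 W.

I ≈ 0.184 W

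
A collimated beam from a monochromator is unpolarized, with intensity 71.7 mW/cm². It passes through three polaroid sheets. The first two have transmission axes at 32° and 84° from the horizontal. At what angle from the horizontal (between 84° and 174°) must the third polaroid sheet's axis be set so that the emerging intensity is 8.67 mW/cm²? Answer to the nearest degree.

θ ≈ 121°

Unpolarized light through the first polarizer → I₁ = ½ I₀, now polarized at 32°.
I₂ = I₁ cos²(84° − 32°) = 0.5 I₀ · cos²(52°) = 0.1895 I₀.
Target fraction: 8.67 / 71.7 mW/cm² = 0.1209 of I₀.
Need I₃/I₀ = 0.1209, so cos²(θ − 84°) = 0.1209 / 0.1895 = 0.638.
θ − 84° = arccos(√0.638) = 37.0°, giving θ ≈ 84 + 37.0 = 121.0°.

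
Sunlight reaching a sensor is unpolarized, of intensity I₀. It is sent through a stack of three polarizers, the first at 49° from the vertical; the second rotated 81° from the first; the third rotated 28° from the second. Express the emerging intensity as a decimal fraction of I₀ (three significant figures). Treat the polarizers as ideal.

≈ 0.00954 I₀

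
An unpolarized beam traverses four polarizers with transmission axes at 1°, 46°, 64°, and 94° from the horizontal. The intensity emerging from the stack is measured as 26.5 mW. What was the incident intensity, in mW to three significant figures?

Unpolarized light through the first polarizer → I₁ = ½ I₀, now polarized at 1°.
I₂ = I₁ cos²(46° − 1°) = 0.5 I₀ · cos²(45°) = 0.25 I₀.
I₃ = I₂ cos²(64° − 46°) = 0.25 I₀ · cos²(18°) = 0.2261 I₀.
I₄ = I₃ cos²(94° − 64°) = 0.2261 I₀ · cos²(30°) = 0.1696 I₀.
So 26.5 mW = 0.1696 I₀, giving I₀ = 26.5/0.1696 = 156.3 mW.

I₀ ≈ 156 mW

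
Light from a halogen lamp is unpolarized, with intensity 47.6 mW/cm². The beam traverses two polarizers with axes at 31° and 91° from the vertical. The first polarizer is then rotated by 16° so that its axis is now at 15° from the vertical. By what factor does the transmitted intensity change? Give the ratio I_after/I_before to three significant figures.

I_new/I_old ≈ 0.234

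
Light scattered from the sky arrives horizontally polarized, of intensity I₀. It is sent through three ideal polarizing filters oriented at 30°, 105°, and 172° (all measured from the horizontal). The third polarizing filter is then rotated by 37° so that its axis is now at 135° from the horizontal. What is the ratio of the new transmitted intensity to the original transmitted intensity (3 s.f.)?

I_new/I_old ≈ 4.91

Before rotation:
I₁ = I₀ cos²(30° − 0°) = I₀ cos²(30°) = 0.75 I₀.
I₂ = I₁ cos²(105° − 30°) = 0.75 I₀ · cos²(75°) = 0.05024 I₀.
I₃ = I₂ cos²(172° − 105°) = 0.05024 I₀ · cos²(67°) = 0.00767 I₀.
After rotation:
I₁ = I₀ cos²(30° − 0°) = I₀ cos²(30°) = 0.75 I₀.
I₂ = I₁ cos²(105° − 30°) = 0.75 I₀ · cos²(75°) = 0.05024 I₀.
I₃ = I₂ cos²(135° − 105°) = 0.05024 I₀ · cos²(30°) = 0.03768 I₀.
Ratio = 0.03768 / 0.00767 = 4.913.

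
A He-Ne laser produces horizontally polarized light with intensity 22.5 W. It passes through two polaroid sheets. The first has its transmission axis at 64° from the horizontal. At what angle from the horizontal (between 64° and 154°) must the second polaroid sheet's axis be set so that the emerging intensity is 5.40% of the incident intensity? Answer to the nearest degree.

I₁ = I₀ cos²(64° − 0°) = I₀ cos²(64°) = 0.1922 I₀.
Need I₂/I₀ = 0.054, so cos²(θ − 64°) = 0.054 / 0.1922 = 0.281.
θ − 64° = arccos(√0.281) = 58.0°, giving θ ≈ 64 + 58.0 = 122.0°.

θ ≈ 122°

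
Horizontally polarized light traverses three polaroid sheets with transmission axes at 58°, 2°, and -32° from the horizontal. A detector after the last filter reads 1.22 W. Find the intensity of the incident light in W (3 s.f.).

I₀ ≈ 20.2 W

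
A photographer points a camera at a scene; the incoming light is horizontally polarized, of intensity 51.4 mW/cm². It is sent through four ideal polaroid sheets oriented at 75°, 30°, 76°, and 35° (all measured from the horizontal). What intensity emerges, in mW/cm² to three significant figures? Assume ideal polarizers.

I₁ = 51.4 mW/cm² · cos²(75°) = 3.443 mW/cm².
I₂ = I₁ · cos²(45°) = 3.443 · 0.5 = 1.722 mW/cm².
I₃ = I₂ · cos²(46°) = 1.722 · 0.4826 = 0.8307 mW/cm².
I₄ = I₃ · cos²(41°) = 0.8307 · 0.5696 = 0.4732 mW/cm².

I ≈ 0.473 mW/cm²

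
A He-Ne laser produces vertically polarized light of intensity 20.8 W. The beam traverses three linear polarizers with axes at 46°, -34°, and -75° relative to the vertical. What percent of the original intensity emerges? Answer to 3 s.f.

≈ 0.829%

I₁ = 20.8 W · cos²(46°) = 10.04 W.
I₂ = I₁ · cos²(80°) = 10.04 · 0.03015 = 0.3027 W.
I₃ = I₂ · cos²(41°) = 0.3027 · 0.5696 = 0.1724 W.
That is 0.8288% of the incident intensity.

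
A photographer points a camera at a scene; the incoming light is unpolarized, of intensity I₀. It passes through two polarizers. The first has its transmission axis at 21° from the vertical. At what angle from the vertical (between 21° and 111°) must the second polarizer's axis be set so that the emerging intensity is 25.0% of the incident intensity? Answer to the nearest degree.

θ ≈ 66°

Unpolarized light through the first polarizer → I₁ = ½ I₀, now polarized at 21°.
Need I₂/I₀ = 0.25, so cos²(θ − 21°) = 0.25 / 0.5 = 0.5.
θ − 21° = arccos(√0.5) = 45.0°, giving θ ≈ 21 + 45.0 = 66.0°.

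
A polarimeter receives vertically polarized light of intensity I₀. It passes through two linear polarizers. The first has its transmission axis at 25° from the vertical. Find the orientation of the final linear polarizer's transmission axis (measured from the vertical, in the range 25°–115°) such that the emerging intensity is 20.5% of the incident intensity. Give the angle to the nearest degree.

By Malus's law, I₁ = I₀ cos²(25° − 0°) = I₀ cos²(25°) = 0.8214 I₀.
Need I₂/I₀ = 0.205, so cos²(θ − 25°) = 0.205 / 0.8214 = 0.2496.
θ − 25° = arccos(√0.2496) = 60.0°, giving θ ≈ 25 + 60.0 = 85.0°.

θ ≈ 85°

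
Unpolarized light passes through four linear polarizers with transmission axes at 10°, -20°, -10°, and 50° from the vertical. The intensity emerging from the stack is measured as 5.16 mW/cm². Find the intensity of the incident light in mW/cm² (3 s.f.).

Unpolarized light through the first polarizer → I₁ = ½ I₀, now polarized at 10°.
I₂ = I₁ cos²(-20° − 10°) = 0.5 I₀ · cos²(30°) = 0.375 I₀.
I₃ = I₂ cos²(-10° + 20°) = 0.375 I₀ · cos²(10°) = 0.3637 I₀.
I₄ = I₃ cos²(50° + 10°) = 0.3637 I₀ · cos²(60°) = 0.09092 I₀.
So 5.16 mW/cm² = 0.09092 I₀, giving I₀ = 5.16/0.09092 = 56.75 mW/cm².

I₀ ≈ 56.8 mW/cm²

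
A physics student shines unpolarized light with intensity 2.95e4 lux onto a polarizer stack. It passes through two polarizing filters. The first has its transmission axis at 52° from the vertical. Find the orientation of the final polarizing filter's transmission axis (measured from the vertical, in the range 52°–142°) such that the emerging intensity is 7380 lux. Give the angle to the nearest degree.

θ ≈ 97°

Unpolarized light through the first polarizer → I₁ = ½ I₀, now polarized at 52°.
Target fraction: 7380 / 2.95e4 lux = 0.2502 of I₀.
Need I₂/I₀ = 0.2502, so cos²(θ − 52°) = 0.2502 / 0.5 = 0.5003.
θ − 52° = arccos(√0.5003) = 45.0°, giving θ ≈ 52 + 45.0 = 97.0°.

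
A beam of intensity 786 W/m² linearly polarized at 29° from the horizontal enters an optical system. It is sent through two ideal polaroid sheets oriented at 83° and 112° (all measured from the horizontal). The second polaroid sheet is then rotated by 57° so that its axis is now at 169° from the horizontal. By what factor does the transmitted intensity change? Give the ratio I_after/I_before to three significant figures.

Before rotation:
By Malus's law, I₁ = I₀ cos²(83° − 29°) = I₀ cos²(54°) = 0.3455 I₀.
I₂ = I₁ cos²(112° − 83°) = 0.3455 I₀ · cos²(29°) = 0.2643 I₀.
After rotation:
I₁ = I₀ cos²(83° − 29°) = I₀ cos²(54°) = 0.3455 I₀.
I₂ = I₁ cos²(169° − 83°) = 0.3455 I₀ · cos²(86°) = 0.001681 I₀.
Ratio = 0.001681 / 0.2643 = 0.006361.

I_new/I_old ≈ 0.00636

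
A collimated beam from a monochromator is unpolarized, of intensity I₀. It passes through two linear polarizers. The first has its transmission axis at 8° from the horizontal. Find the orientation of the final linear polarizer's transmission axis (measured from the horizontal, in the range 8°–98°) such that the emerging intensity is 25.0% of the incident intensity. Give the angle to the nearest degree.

Unpolarized light through the first polarizer → I₁ = ½ I₀, now polarized at 8°.
Need I₂/I₀ = 0.25, so cos²(θ − 8°) = 0.25 / 0.5 = 0.5.
θ − 8° = arccos(√0.5) = 45.0°, giving θ ≈ 8 + 45.0 = 53.0°.

θ ≈ 53°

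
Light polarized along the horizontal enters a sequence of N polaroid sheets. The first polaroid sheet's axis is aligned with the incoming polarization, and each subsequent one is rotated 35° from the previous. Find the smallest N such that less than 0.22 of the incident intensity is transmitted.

N = 5

First polarizer is aligned with the polarization: full transmission.
Each further stage multiplies by cos²(35°) = 0.671.
After N polarizers: T = 0.671^(N−1). Require T < 0.22 ⇒ N−1 > ln(0.22)/ln(0.671) = 3.80, so N−1 ≥ 4 and N = 5.
Check: N=5 gives T = 0.2027 < 0.22; N=4 gives T = 0.3021.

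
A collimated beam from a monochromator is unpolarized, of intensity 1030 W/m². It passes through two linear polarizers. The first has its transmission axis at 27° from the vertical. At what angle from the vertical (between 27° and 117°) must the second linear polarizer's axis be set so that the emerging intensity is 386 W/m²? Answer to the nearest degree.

θ ≈ 57°

Unpolarized light through the first polarizer → I₁ = ½ I₀, now polarized at 27°.
Target fraction: 386 / 1030 W/m² = 0.3748 of I₀.
Need I₂/I₀ = 0.3748, so cos²(θ − 27°) = 0.3748 / 0.5 = 0.7495.
θ − 27° = arccos(√0.7495) = 30.0°, giving θ ≈ 27 + 30.0 = 57.0°.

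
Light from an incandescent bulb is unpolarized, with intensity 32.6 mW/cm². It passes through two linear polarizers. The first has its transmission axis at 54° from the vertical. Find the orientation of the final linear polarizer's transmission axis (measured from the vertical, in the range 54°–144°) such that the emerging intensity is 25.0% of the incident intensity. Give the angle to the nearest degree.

Unpolarized light through the first polarizer → I₁ = ½ I₀, now polarized at 54°.
Need I₂/I₀ = 0.25, so cos²(θ − 54°) = 0.25 / 0.5 = 0.5.
θ − 54° = arccos(√0.5) = 45.0°, giving θ ≈ 54 + 45.0 = 99.0°.

θ ≈ 99°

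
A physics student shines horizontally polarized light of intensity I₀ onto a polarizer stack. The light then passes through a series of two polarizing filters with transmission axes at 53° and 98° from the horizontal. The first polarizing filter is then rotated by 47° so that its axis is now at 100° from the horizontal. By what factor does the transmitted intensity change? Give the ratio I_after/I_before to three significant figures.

I_new/I_old ≈ 0.166

Before rotation:
I₁ = I₀ cos²(53° − 0°) = I₀ cos²(53°) = 0.3622 I₀.
I₂ = I₁ cos²(98° − 53°) = 0.3622 I₀ · cos²(45°) = 0.1811 I₀.
After rotation:
I₁ = I₀ cos²(100° − 0°) = I₀ cos²(80°) = 0.03015 I₀.
I₂ = I₁ cos²(98° − 100°) = 0.03015 I₀ · cos²(2°) = 0.03012 I₀.
Ratio = 0.03012 / 0.1811 = 0.1663.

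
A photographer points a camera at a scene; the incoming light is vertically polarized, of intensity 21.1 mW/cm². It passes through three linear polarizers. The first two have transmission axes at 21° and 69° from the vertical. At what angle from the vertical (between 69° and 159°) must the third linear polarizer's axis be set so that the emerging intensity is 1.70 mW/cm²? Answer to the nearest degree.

θ ≈ 132°

I₁ = I₀ cos²(21° − 0°) = I₀ cos²(21°) = 0.8716 I₀.
I₂ = I₁ cos²(69° − 21°) = 0.8716 I₀ · cos²(48°) = 0.3902 I₀.
Target fraction: 1.70 / 21.1 mW/cm² = 0.08057 of I₀.
Need I₃/I₀ = 0.08057, so cos²(θ − 69°) = 0.08057 / 0.3902 = 0.2065.
θ − 69° = arccos(√0.2065) = 63.0°, giving θ ≈ 69 + 63.0 = 132.0°.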